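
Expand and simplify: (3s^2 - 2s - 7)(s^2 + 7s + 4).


Distribute each term of the first polynomial:
  (3s^2)(s^2 + 7s + 4) = 3s^4 + 21s^3 + 12s^2
  (-2s)(s^2 + 7s + 4) = -2s^3 - 14s^2 - 8s
  (-7)(s^2 + 7s + 4) = -7s^2 - 49s - 28
Sum: 3s^4 + 19s^3 - 9s^2 - 57s - 28


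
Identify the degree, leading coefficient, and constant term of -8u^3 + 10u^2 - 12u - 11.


Highest power of u is 3, with coefficient -8. Constant term is -11.
Degree = 3, leading coefficient = -8, constant term = -11


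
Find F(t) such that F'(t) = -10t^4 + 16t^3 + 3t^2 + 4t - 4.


Reverse power rule on each term:
  ∫ -10t^4 dt = -2t^5
  ∫ 16t^3 dt = 4t^4
  ∫ 3t^2 dt = t^3
  ∫ 4t dt = 2t^2
  ∫ -4 dt = -4t
F(t) = -2t^5 + 4t^4 + t^3 + 2t^2 - 4t + C


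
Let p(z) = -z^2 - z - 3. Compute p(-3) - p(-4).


p(-3) = -9
p(-4) = -15
p(-3) - p(-4) = -9 + 15 = 6


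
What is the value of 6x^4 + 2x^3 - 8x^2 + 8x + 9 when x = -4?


Using direct substitution:
  6 * (-4)^4 = 1536
  2 * (-4)^3 = -128
  -8 * (-4)^2 = -128
  8 * (-4)^1 = -32
  constant: 9
Sum = 1536 - 128 - 128 - 32 + 9 = 1257


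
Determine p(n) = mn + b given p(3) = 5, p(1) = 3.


p(n) = mn + b. Using p(3)=5, p(1)=3:
m = (5 - 3)/(3 - 1) = 2/2 = 1
b = 5 - m*(3) = 5 - 3 = 2
p(n) = n + 2


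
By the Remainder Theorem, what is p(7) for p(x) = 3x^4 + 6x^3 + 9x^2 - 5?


By the Remainder Theorem, the remainder equals p(7):
  3*(7)^4 = 7203
  6*(7)^3 = 2058
  9*(7)^2 = 441
  0*(7)^1 = 0
  constant: -5
Sum: 7203 + 2058 + 441 + 0 - 5 = 9697


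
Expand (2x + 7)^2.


Expand (2x + 7)^2 by repeated multiplication:
= 4x^2 + 28x + 49


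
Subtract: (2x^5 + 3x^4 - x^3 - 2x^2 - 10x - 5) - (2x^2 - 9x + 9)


Distribute the minus sign:
  (2x^5 + 3x^4 - x^3 - 2x^2 - 10x - 5)
- (2x^2 - 9x + 9)
Negate second polynomial: -2x^2 + 9x - 9
Add: 2x^5 + 3x^4 - x^3 - 4x^2 - x - 14


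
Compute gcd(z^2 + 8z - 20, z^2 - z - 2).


Factor each:
  z^2 + 8z - 20 = (z - 2)(z + 10)
  z^2 - z - 2 = (z - 2)(z + 1)
Common monic factor: z - 2


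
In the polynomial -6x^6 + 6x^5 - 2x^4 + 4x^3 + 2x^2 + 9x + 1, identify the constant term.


Read off the constant term: 1


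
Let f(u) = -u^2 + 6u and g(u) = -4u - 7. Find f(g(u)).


Substitute g(u) into f:
f(g(u)) = -1*(-4u - 7)^2 + 6*(-4u - 7)
(-4u - 7)^2 = 16u^2 + 56u + 49
Expand and combine: -16u^2 - 80u - 91


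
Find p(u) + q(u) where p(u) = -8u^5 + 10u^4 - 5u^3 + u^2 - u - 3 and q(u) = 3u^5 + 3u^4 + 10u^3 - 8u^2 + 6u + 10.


Align terms by degree and add:
  -8u^5 + 10u^4 - 5u^3 + u^2 - u - 3
+ 3u^5 + 3u^4 + 10u^3 - 8u^2 + 6u + 10
= -5u^5 + 13u^4 + 5u^3 - 7u^2 + 5u + 7


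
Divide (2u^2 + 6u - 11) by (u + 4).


(2u^2 + 6u - 11) / (u + 4)
Step 1: 2u * (u + 4) = 2u^2 + 8u; subtract.
Step 2: -2 * (u + 4) = -2u - 8; subtract.
Quotient: 2u - 2, Remainder: -3


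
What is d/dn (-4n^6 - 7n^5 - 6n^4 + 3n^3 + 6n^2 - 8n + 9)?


Apply the power rule term by term:
  d/dn(-4n^6) = -24n^5
  d/dn(-7n^5) = -35n^4
  d/dn(-6n^4) = -24n^3
  d/dn(3n^3) = 9n^2
  d/dn(6n^2) = 12n
  d/dn(-8n) = -8
  d/dn(9) = 0
p'(n) = -24n^5 - 35n^4 - 24n^3 + 9n^2 + 12n - 8


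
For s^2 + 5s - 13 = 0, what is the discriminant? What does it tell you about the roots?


D = b^2 - 4ac = (5)^2 - 4(1)(-13) = 25 + 52 = 77
Since D > 0: two distinct irrational roots


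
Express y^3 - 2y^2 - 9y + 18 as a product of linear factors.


Try integer roots (divisors of 18). y=-3: p(-3)=0.
Divide out (y + 3): quotient is y^2 - 5y + 6.
Factor the quadratic: (y - 2)(y - 3)
Result: (y + 3)(y - 2)(y - 3)


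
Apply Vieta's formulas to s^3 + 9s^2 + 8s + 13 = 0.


Monic cubic s^3+bs^2+cs+d=0: sum=-b, pairwise sum=c, product=-d.
b=9, c=8, d=13
r1+r2+r3 = -9
r1r2+r1r3+r2r3 = 8
r1r2r3 = -13


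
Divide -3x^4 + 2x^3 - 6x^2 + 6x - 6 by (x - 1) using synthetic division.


Synthetic division with c = 1. Coefficients: -3, 2, -6, 6, -6
Bring down -3.
  -3 * 1 = -3; -3 + 2 = -1
  -1 * 1 = -1; -1 - 6 = -7
  -7 * 1 = -7; -7 + 6 = -1
  -1 * 1 = -1; -1 - 6 = -7
Quotient: -3x^3 - x^2 - 7x - 1, Remainder: -7


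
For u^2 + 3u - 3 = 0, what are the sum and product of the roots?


For au^2+bu+c=0: sum = -b/a, product = c/a.
a=1, b=3, c=-3
Sum = -(3)/1 = -3
Product = (-3)/1 = -3


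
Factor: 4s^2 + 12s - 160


Roots satisfy r1 + r2 = -b/a = -3 and r1*r2 = c/a = -40.
So r1 = 5, r2 = -8.
4s^2 + 12s - 160 = 4(s - r1)(s - r2) = 4(s - 5)(s + 8)


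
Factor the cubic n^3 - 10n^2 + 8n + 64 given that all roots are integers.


Try integer roots (divisors of 64). n=8: p(8)=0.
Divide out (n - 8): quotient is n^2 - 2n - 8.
Factor the quadratic: (n - 4)(n + 2)
Result: (n - 8)(n - 4)(n + 2)


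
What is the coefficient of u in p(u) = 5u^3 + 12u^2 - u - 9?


Read off the coefficient of u: -1


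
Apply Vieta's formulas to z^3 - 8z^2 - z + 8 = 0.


Monic cubic z^3+bz^2+cz+d=0: sum=-b, pairwise sum=c, product=-d.
b=-8, c=-1, d=8
r1+r2+r3 = 8
r1r2+r1r3+r2r3 = -1
r1r2r3 = -8


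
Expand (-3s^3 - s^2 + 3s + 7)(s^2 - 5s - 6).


Distribute each term of the first polynomial:
  (-3s^3)(s^2 - 5s - 6) = -3s^5 + 15s^4 + 18s^3
  (-s^2)(s^2 - 5s - 6) = -s^4 + 5s^3 + 6s^2
  (3s)(s^2 - 5s - 6) = 3s^3 - 15s^2 - 18s
  (7)(s^2 - 5s - 6) = 7s^2 - 35s - 42
Sum: -3s^5 + 14s^4 + 26s^3 - 2s^2 - 53s - 42


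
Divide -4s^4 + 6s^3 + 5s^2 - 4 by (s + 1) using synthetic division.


Synthetic division with c = -1. Coefficients: -4, 6, 5, 0, -4
Bring down -4.
  -4 * -1 = 4; 4 + 6 = 10
  10 * -1 = -10; -10 + 5 = -5
  -5 * -1 = 5; 5 + 0 = 5
  5 * -1 = -5; -5 - 4 = -9
Quotient: -4s^3 + 10s^2 - 5s + 5, Remainder: -9


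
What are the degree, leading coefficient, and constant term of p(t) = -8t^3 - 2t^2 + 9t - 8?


Highest power of t is 3, with coefficient -8. Constant term is -8.
Degree = 3, leading coefficient = -8, constant term = -8


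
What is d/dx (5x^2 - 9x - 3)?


Apply the power rule term by term:
  d/dx(5x^2) = 10x
  d/dx(-9x) = -9
  d/dx(-3) = 0
p'(x) = 10x - 9


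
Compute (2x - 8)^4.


Expand (2x - 8)^4 by repeated multiplication:
  (2x - 8)^2 = 4x^2 - 32x + 64
  (2x - 8)^3 = 8x^3 - 96x^2 + 384x - 512
= 16x^4 - 256x^3 + 1536x^2 - 4096x + 4096


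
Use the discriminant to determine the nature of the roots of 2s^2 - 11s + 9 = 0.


D = b^2 - 4ac = (-11)^2 - 4(2)(9) = 121 - 72 = 49
Since D > 0: two distinct rational roots


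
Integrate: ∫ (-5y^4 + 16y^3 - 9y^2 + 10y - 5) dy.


Reverse power rule on each term:
  ∫ -5y^4 dy = -y^5
  ∫ 16y^3 dy = 4y^4
  ∫ -9y^2 dy = -3y^3
  ∫ 10y dy = 5y^2
  ∫ -5 dy = -5y
F(y) = -y^5 + 4y^4 - 3y^3 + 5y^2 - 5y + C


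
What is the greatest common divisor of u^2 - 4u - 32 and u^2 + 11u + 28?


Factor each:
  u^2 - 4u - 32 = (u + 4)(u - 8)
  u^2 + 11u + 28 = (u + 4)(u + 7)
Common monic factor: u + 4


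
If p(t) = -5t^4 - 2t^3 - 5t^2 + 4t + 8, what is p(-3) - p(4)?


p(-3) = -400
p(4) = -1464
p(-3) - p(4) = -400 + 1464 = 1064


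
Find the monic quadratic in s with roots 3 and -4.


p(s) = (s - 3)(s + 4)
Expand: s^2 + s - 12


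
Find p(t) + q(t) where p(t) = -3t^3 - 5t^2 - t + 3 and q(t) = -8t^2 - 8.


Align terms by degree and add:
  -3t^3 - 5t^2 - t + 3
  -8t^2 - 8
= -3t^3 - 13t^2 - t - 5


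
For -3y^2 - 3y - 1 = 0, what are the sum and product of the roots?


For ay^2+by+c=0: sum = -b/a, product = c/a.
a=-3, b=-3, c=-1
Sum = -(-3)/-3 = -1
Product = (-1)/-3 = 1/3


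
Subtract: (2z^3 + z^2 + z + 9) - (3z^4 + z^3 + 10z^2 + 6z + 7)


Distribute the minus sign:
  (2z^3 + z^2 + z + 9)
- (3z^4 + z^3 + 10z^2 + 6z + 7)
Negate second polynomial: -3z^4 - z^3 - 10z^2 - 6z - 7
Add: -3z^4 + z^3 - 9z^2 - 5z + 2


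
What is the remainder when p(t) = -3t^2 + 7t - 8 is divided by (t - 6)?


By the Remainder Theorem, the remainder equals p(6):
  -3*(6)^2 = -108
  7*(6)^1 = 42
  constant: -8
Sum: -108 + 42 - 8 = -74


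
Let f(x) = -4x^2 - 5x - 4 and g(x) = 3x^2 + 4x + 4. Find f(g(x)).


Substitute g(x) into f:
f(g(x)) = -4*(3x^2 + 4x + 4)^2 + (-5)*(3x^2 + 4x + 4) + (-4)
(3x^2 + 4x + 4)^2 = 9x^4 + 24x^3 + 40x^2 + 32x + 16
Expand and combine: -36x^4 - 96x^3 - 175x^2 - 148x - 88


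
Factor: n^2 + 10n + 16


Roots satisfy r1 + r2 = -b/a = -10 and r1*r2 = c/a = 16.
So r1 = -2, r2 = -8.
n^2 + 10n + 16 = (n - r1)(n - r2) = (n + 2)(n + 8)


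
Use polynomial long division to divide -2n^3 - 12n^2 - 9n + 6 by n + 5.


(-2n^3 - 12n^2 - 9n + 6) / (n + 5)
Step 1: -2n^2 * (n + 5) = -2n^3 - 10n^2; subtract.
Step 2: -2n * (n + 5) = -2n^2 - 10n; subtract.
Step 3: 1 * (n + 5) = n + 5; subtract.
Quotient: -2n^2 - 2n + 1, Remainder: 1


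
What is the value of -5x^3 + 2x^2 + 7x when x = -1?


Using direct substitution:
  -5 * (-1)^3 = 5
  2 * (-1)^2 = 2
  7 * (-1)^1 = -7
  constant: 0
Sum = 5 + 2 - 7 + 0 = 0


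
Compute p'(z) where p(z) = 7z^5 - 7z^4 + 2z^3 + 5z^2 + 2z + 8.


Apply the power rule term by term:
  d/dz(7z^5) = 35z^4
  d/dz(-7z^4) = -28z^3
  d/dz(2z^3) = 6z^2
  d/dz(5z^2) = 10z
  d/dz(2z) = 2
  d/dz(8) = 0
p'(z) = 35z^4 - 28z^3 + 6z^2 + 10z + 2


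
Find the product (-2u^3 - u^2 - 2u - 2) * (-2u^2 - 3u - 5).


Distribute each term of the first polynomial:
  (-2u^3)(-2u^2 - 3u - 5) = 4u^5 + 6u^4 + 10u^3
  (-u^2)(-2u^2 - 3u - 5) = 2u^4 + 3u^3 + 5u^2
  (-2u)(-2u^2 - 3u - 5) = 4u^3 + 6u^2 + 10u
  (-2)(-2u^2 - 3u - 5) = 4u^2 + 6u + 10
Sum: 4u^5 + 8u^4 + 17u^3 + 15u^2 + 16u + 10


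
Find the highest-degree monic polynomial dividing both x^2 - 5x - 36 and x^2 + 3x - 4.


Factor each:
  x^2 - 5x - 36 = (x + 4)(x - 9)
  x^2 + 3x - 4 = (x + 4)(x - 1)
Common monic factor: x + 4


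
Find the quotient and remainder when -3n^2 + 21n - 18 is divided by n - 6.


(-3n^2 + 21n - 18) / (n - 6)
Step 1: -3n * (n - 6) = -3n^2 + 18n; subtract.
Step 2: 3 * (n - 6) = 3n - 18; subtract.
Quotient: -3n + 3, Remainder: 0


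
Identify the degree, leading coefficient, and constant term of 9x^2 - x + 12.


Highest power of x is 2, with coefficient 9. Constant term is 12.
Degree = 2, leading coefficient = 9, constant term = 12


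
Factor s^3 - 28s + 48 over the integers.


Try integer roots (divisors of 48). s=-6: p(-6)=0.
Divide out (s + 6): quotient is s^2 - 6s + 8.
Factor the quadratic: (s - 4)(s - 2)
Result: (s + 6)(s - 4)(s - 2)


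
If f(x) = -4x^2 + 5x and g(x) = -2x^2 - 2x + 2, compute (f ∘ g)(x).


Substitute g(x) into f:
f(g(x)) = -4*(-2x^2 - 2x + 2)^2 + 5*(-2x^2 - 2x + 2)
(-2x^2 - 2x + 2)^2 = 4x^4 + 8x^3 - 4x^2 - 8x + 4
Expand and combine: -16x^4 - 32x^3 + 6x^2 + 22x - 6


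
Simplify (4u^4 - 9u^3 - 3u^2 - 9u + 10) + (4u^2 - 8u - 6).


Align terms by degree and add:
  4u^4 - 9u^3 - 3u^2 - 9u + 10
+ 4u^2 - 8u - 6
= 4u^4 - 9u^3 + u^2 - 17u + 4


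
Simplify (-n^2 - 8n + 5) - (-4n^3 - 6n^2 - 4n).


Distribute the minus sign:
  (-n^2 - 8n + 5)
- (-4n^3 - 6n^2 - 4n)
Negate second polynomial: 4n^3 + 6n^2 + 4n
Add: 4n^3 + 5n^2 - 4n + 5


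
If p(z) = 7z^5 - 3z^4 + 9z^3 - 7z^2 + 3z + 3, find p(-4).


Using direct substitution:
  7 * (-4)^5 = -7168
  -3 * (-4)^4 = -768
  9 * (-4)^3 = -576
  -7 * (-4)^2 = -112
  3 * (-4)^1 = -12
  constant: 3
Sum = -7168 - 768 - 576 - 112 - 12 + 3 = -8633


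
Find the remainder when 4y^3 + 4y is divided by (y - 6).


By the Remainder Theorem, the remainder equals p(6):
  4*(6)^3 = 864
  0*(6)^2 = 0
  4*(6)^1 = 24
  constant: 0
Sum: 864 + 0 + 24 + 0 = 888


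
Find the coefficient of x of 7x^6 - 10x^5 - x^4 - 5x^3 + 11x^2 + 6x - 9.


Read off the coefficient of x: 6


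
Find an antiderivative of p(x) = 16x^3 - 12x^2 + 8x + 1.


Reverse power rule on each term:
  ∫ 16x^3 dx = 4x^4
  ∫ -12x^2 dx = -4x^3
  ∫ 8x dx = 4x^2
  ∫ 1 dx = x
F(x) = 4x^4 - 4x^3 + 4x^2 + x + C


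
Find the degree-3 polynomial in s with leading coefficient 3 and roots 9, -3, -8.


p(s) = 3(s - 9)(s + 3)(s + 8)
Expand: 3s^3 + 6s^2 - 225s - 648


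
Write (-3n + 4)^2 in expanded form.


Expand (-3n + 4)^2 by repeated multiplication:
= 9n^2 - 24n + 16


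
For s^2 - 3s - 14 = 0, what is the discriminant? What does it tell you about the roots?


D = b^2 - 4ac = (-3)^2 - 4(1)(-14) = 9 + 56 = 65
Since D > 0: two distinct irrational roots


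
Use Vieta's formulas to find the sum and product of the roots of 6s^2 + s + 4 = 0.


For as^2+bs+c=0: sum = -b/a, product = c/a.
a=6, b=1, c=4
Sum = -(1)/6 = -1/6
Product = (4)/6 = 2/3


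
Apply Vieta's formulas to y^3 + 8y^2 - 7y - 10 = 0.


Monic cubic y^3+by^2+cy+d=0: sum=-b, pairwise sum=c, product=-d.
b=8, c=-7, d=-10
r1+r2+r3 = -8
r1r2+r1r3+r2r3 = -7
r1r2r3 = 10


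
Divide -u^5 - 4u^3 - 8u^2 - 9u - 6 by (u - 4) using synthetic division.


Synthetic division with c = 4. Coefficients: -1, 0, -4, -8, -9, -6
Bring down -1.
  -1 * 4 = -4; -4 + 0 = -4
  -4 * 4 = -16; -16 - 4 = -20
  -20 * 4 = -80; -80 - 8 = -88
  -88 * 4 = -352; -352 - 9 = -361
  -361 * 4 = -1444; -1444 - 6 = -1450
Quotient: -u^4 - 4u^3 - 20u^2 - 88u - 361, Remainder: -1450


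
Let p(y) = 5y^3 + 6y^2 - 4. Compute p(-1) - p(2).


p(-1) = -3
p(2) = 60
p(-1) - p(2) = -3 - 60 = -63


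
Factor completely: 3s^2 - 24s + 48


Roots satisfy r1 + r2 = -b/a = 8 and r1*r2 = c/a = 16.
So r1 = 4, r2 = 4.
3s^2 - 24s + 48 = 3(s - r1)(s - r2) = 3(s - 4)(s - 4)


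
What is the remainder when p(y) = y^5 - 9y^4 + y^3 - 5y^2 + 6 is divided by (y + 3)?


By the Remainder Theorem, the remainder equals p(-3):
  1*(-3)^5 = -243
  -9*(-3)^4 = -729
  1*(-3)^3 = -27
  -5*(-3)^2 = -45
  0*(-3)^1 = 0
  constant: 6
Sum: -243 - 729 - 27 - 45 + 0 + 6 = -1038


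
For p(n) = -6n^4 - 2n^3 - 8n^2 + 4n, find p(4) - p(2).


p(4) = -1776
p(2) = -136
p(4) - p(2) = -1776 + 136 = -1640


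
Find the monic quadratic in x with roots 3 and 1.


p(x) = (x - 3)(x - 1)
Expand: x^2 - 4x + 3


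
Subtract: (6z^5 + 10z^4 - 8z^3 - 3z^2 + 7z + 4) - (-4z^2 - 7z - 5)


Distribute the minus sign:
  (6z^5 + 10z^4 - 8z^3 - 3z^2 + 7z + 4)
- (-4z^2 - 7z - 5)
Negate second polynomial: 4z^2 + 7z + 5
Add: 6z^5 + 10z^4 - 8z^3 + z^2 + 14z + 9


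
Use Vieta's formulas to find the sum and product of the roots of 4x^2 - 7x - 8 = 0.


For ax^2+bx+c=0: sum = -b/a, product = c/a.
a=4, b=-7, c=-8
Sum = -(-7)/4 = 7/4
Product = (-8)/4 = -2


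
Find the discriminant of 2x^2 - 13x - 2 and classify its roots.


D = b^2 - 4ac = (-13)^2 - 4(2)(-2) = 169 + 16 = 185
Since D > 0: two distinct irrational roots


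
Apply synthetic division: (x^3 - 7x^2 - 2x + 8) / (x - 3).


Synthetic division with c = 3. Coefficients: 1, -7, -2, 8
Bring down 1.
  1 * 3 = 3; 3 - 7 = -4
  -4 * 3 = -12; -12 - 2 = -14
  -14 * 3 = -42; -42 + 8 = -34
Quotient: x^2 - 4x - 14, Remainder: -34


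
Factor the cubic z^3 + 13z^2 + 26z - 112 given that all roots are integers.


Try integer roots (divisors of -112). z=-8: p(-8)=0.
Divide out (z + 8): quotient is z^2 + 5z - 14.
Factor the quadratic: (z - 2)(z + 7)
Result: (z + 8)(z - 2)(z + 7)


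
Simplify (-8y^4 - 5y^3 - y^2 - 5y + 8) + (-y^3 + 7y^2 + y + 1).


Align terms by degree and add:
  -8y^4 - 5y^3 - y^2 - 5y + 8
  -y^3 + 7y^2 + y + 1
= -8y^4 - 6y^3 + 6y^2 - 4y + 9


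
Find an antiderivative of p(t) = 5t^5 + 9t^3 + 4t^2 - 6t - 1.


Reverse power rule on each term:
  ∫ 5t^5 dt = (5/6)t^6
  ∫ 9t^3 dt = (9/4)t^4
  ∫ 4t^2 dt = (4/3)t^3
  ∫ -6t dt = -3t^2
  ∫ -1 dt = -t
F(t) = (5/6)t^6 + (9/4)t^4 + (4/3)t^3 - 3t^2 - t + C


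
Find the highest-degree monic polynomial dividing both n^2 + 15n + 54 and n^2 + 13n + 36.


Factor each:
  n^2 + 15n + 54 = (n + 9)(n + 6)
  n^2 + 13n + 36 = (n + 9)(n + 4)
Common monic factor: n + 9


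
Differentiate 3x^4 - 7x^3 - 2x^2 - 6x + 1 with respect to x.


Apply the power rule term by term:
  d/dx(3x^4) = 12x^3
  d/dx(-7x^3) = -21x^2
  d/dx(-2x^2) = -4x
  d/dx(-6x) = -6
  d/dx(1) = 0
p'(x) = 12x^3 - 21x^2 - 4x - 6


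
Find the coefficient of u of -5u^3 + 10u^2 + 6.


Read off the coefficient of u: 0


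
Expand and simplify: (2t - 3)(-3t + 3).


Distribute each term of the first polynomial:
  (2t)(-3t + 3) = -6t^2 + 6t
  (-3)(-3t + 3) = 9t - 9
Sum: -6t^2 + 15t - 9


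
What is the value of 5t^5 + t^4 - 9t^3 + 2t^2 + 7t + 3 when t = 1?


Using direct substitution:
  5 * (1)^5 = 5
  1 * (1)^4 = 1
  -9 * (1)^3 = -9
  2 * (1)^2 = 2
  7 * (1)^1 = 7
  constant: 3
Sum = 5 + 1 - 9 + 2 + 7 + 3 = 9


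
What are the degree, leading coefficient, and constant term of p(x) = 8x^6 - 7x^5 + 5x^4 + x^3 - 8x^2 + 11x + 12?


Highest power of x is 6, with coefficient 8. Constant term is 12.
Degree = 6, leading coefficient = 8, constant term = 12


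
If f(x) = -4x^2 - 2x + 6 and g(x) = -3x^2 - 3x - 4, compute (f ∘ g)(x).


Substitute g(x) into f:
f(g(x)) = -4*(-3x^2 - 3x - 4)^2 + (-2)*(-3x^2 - 3x - 4) + 6
(-3x^2 - 3x - 4)^2 = 9x^4 + 18x^3 + 33x^2 + 24x + 16
Expand and combine: -36x^4 - 72x^3 - 126x^2 - 90x - 50


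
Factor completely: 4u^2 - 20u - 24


Roots satisfy r1 + r2 = -b/a = 5 and r1*r2 = c/a = -6.
So r1 = -1, r2 = 6.
4u^2 - 20u - 24 = 4(u - r1)(u - r2) = 4(u + 1)(u - 6)


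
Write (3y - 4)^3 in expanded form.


Expand (3y - 4)^3 by repeated multiplication:
  (3y - 4)^2 = 9y^2 - 24y + 16
= 27y^3 - 108y^2 + 144y - 64


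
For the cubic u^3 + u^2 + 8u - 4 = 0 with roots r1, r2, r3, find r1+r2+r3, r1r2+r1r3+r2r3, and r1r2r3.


Monic cubic u^3+bu^2+cu+d=0: sum=-b, pairwise sum=c, product=-d.
b=1, c=8, d=-4
r1+r2+r3 = -1
r1r2+r1r3+r2r3 = 8
r1r2r3 = 4


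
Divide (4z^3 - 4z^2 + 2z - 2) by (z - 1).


(4z^3 - 4z^2 + 2z - 2) / (z - 1)
Step 1: 4z^2 * (z - 1) = 4z^3 - 4z^2; subtract.
Step 2: 0 * (z - 1) = 0; subtract.
Step 3: 2 * (z - 1) = 2z - 2; subtract.
Quotient: 4z^2 + 2, Remainder: 0


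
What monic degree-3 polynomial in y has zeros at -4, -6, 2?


p(y) = (y + 4)(y + 6)(y - 2)
Expand: y^3 + 8y^2 + 4y - 48


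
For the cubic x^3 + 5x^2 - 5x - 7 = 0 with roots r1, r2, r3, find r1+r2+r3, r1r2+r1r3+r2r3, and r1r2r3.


Monic cubic x^3+bx^2+cx+d=0: sum=-b, pairwise sum=c, product=-d.
b=5, c=-5, d=-7
r1+r2+r3 = -5
r1r2+r1r3+r2r3 = -5
r1r2r3 = 7


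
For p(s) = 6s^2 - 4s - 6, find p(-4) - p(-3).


p(-4) = 106
p(-3) = 60
p(-4) - p(-3) = 106 - 60 = 46


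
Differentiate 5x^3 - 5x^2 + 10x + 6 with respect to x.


Apply the power rule term by term:
  d/dx(5x^3) = 15x^2
  d/dx(-5x^2) = -10x
  d/dx(10x) = 10
  d/dx(6) = 0
p'(x) = 15x^2 - 10x + 10


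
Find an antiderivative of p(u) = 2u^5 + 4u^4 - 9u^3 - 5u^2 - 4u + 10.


Reverse power rule on each term:
  ∫ 2u^5 du = (1/3)u^6
  ∫ 4u^4 du = (4/5)u^5
  ∫ -9u^3 du = -(9/4)u^4
  ∫ -5u^2 du = -(5/3)u^3
  ∫ -4u du = -2u^2
  ∫ 10 du = 10u
F(u) = (1/3)u^6 + (4/5)u^5 - (9/4)u^4 - (5/3)u^3 - 2u^2 + 10u + C


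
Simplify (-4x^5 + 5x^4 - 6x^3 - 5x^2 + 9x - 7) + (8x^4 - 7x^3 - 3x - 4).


Align terms by degree and add:
  -4x^5 + 5x^4 - 6x^3 - 5x^2 + 9x - 7
+ 8x^4 - 7x^3 - 3x - 4
= -4x^5 + 13x^4 - 13x^3 - 5x^2 + 6x - 11


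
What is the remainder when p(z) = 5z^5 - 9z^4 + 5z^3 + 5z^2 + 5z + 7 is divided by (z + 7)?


By the Remainder Theorem, the remainder equals p(-7):
  5*(-7)^5 = -84035
  -9*(-7)^4 = -21609
  5*(-7)^3 = -1715
  5*(-7)^2 = 245
  5*(-7)^1 = -35
  constant: 7
Sum: -84035 - 21609 - 1715 + 245 - 35 + 7 = -107142


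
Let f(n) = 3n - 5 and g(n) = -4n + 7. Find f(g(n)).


Substitute g(n) into f:
f(g(n)) = 3*(-4n + 7) + (-5)
Expand and combine: -12n + 16


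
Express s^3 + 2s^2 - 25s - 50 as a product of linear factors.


Try integer roots (divisors of -50). s=-5: p(-5)=0.
Divide out (s + 5): quotient is s^2 - 3s - 10.
Factor the quadratic: (s + 2)(s - 5)
Result: (s + 5)(s + 2)(s - 5)


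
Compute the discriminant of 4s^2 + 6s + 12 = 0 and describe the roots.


D = b^2 - 4ac = (6)^2 - 4(4)(12) = 36 - 192 = -156
Since D < 0: two complex conjugate roots (no real roots)


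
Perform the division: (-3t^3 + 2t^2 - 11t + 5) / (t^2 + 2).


(-3t^3 + 2t^2 - 11t + 5) / (t^2 + 2)
Step 1: -3t * (t^2 + 2) = -3t^3 - 6t; subtract.
Step 2: 2 * (t^2 + 2) = 2t^2 + 4; subtract.
Quotient: -3t + 2, Remainder: -5t + 1


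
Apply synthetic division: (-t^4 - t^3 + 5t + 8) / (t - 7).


Synthetic division with c = 7. Coefficients: -1, -1, 0, 5, 8
Bring down -1.
  -1 * 7 = -7; -7 - 1 = -8
  -8 * 7 = -56; -56 + 0 = -56
  -56 * 7 = -392; -392 + 5 = -387
  -387 * 7 = -2709; -2709 + 8 = -2701
Quotient: -t^3 - 8t^2 - 56t - 387, Remainder: -2701


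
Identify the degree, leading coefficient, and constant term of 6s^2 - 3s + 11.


Highest power of s is 2, with coefficient 6. Constant term is 11.
Degree = 2, leading coefficient = 6, constant term = 11


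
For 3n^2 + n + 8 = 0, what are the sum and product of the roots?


For an^2+bn+c=0: sum = -b/a, product = c/a.
a=3, b=1, c=8
Sum = -(1)/3 = -1/3
Product = (8)/3 = 8/3


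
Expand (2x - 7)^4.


Expand (2x - 7)^4 by repeated multiplication:
  (2x - 7)^2 = 4x^2 - 28x + 49
  (2x - 7)^3 = 8x^3 - 84x^2 + 294x - 343
= 16x^4 - 224x^3 + 1176x^2 - 2744x + 2401


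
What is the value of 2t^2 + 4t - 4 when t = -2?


Using direct substitution:
  2 * (-2)^2 = 8
  4 * (-2)^1 = -8
  constant: -4
Sum = 8 - 8 - 4 = -4


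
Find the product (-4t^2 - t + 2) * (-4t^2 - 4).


Distribute each term of the first polynomial:
  (-4t^2)(-4t^2 - 4) = 16t^4 + 16t^2
  (-t)(-4t^2 - 4) = 4t^3 + 4t
  (2)(-4t^2 - 4) = -8t^2 - 8
Sum: 16t^4 + 4t^3 + 8t^2 + 4t - 8


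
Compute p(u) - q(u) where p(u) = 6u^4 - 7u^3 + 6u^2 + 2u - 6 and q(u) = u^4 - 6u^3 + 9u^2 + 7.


Distribute the minus sign:
  (6u^4 - 7u^3 + 6u^2 + 2u - 6)
- (u^4 - 6u^3 + 9u^2 + 7)
Negate second polynomial: -u^4 + 6u^3 - 9u^2 - 7
Add: 5u^4 - u^3 - 3u^2 + 2u - 13


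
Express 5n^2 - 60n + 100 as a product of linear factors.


Roots satisfy r1 + r2 = -b/a = 12 and r1*r2 = c/a = 20.
So r1 = 10, r2 = 2.
5n^2 - 60n + 100 = 5(n - r1)(n - r2) = 5(n - 10)(n - 2)


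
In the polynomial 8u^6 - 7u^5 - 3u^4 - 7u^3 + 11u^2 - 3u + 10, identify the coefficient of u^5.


Read off the coefficient of u^5: -7


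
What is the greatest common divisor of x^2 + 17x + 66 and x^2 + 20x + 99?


Factor each:
  x^2 + 17x + 66 = (x + 11)(x + 6)
  x^2 + 20x + 99 = (x + 11)(x + 9)
Common monic factor: x + 11


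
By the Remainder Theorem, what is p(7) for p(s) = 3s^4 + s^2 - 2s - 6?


By the Remainder Theorem, the remainder equals p(7):
  3*(7)^4 = 7203
  0*(7)^3 = 0
  1*(7)^2 = 49
  -2*(7)^1 = -14
  constant: -6
Sum: 7203 + 0 + 49 - 14 - 6 = 7232


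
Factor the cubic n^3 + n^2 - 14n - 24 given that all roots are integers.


Try integer roots (divisors of -24). n=-3: p(-3)=0.
Divide out (n + 3): quotient is n^2 - 2n - 8.
Factor the quadratic: (n - 4)(n + 2)
Result: (n + 3)(n - 4)(n + 2)


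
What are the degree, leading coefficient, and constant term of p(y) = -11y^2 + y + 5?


Highest power of y is 2, with coefficient -11. Constant term is 5.
Degree = 2, leading coefficient = -11, constant term = 5


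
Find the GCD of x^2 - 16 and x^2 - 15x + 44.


Factor each:
  x^2 - 16 = (x - 4)(x + 4)
  x^2 - 15x + 44 = (x - 4)(x - 11)
Common monic factor: x - 4


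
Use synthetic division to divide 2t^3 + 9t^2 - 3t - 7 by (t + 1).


Synthetic division with c = -1. Coefficients: 2, 9, -3, -7
Bring down 2.
  2 * -1 = -2; -2 + 9 = 7
  7 * -1 = -7; -7 - 3 = -10
  -10 * -1 = 10; 10 - 7 = 3
Quotient: 2t^2 + 7t - 10, Remainder: 3


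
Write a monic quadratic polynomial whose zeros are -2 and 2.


p(n) = (n + 2)(n - 2)
Expand: n^2 - 4


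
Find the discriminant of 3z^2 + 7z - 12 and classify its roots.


D = b^2 - 4ac = (7)^2 - 4(3)(-12) = 49 + 144 = 193
Since D > 0: two distinct irrational roots


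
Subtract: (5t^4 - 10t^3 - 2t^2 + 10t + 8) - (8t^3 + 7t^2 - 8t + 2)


Distribute the minus sign:
  (5t^4 - 10t^3 - 2t^2 + 10t + 8)
- (8t^3 + 7t^2 - 8t + 2)
Negate second polynomial: -8t^3 - 7t^2 + 8t - 2
Add: 5t^4 - 18t^3 - 9t^2 + 18t + 6


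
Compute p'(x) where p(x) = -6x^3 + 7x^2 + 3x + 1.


Apply the power rule term by term:
  d/dx(-6x^3) = -18x^2
  d/dx(7x^2) = 14x
  d/dx(3x) = 3
  d/dx(1) = 0
p'(x) = -18x^2 + 14x + 3


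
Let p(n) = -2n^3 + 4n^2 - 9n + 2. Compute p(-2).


Using direct substitution:
  -2 * (-2)^3 = 16
  4 * (-2)^2 = 16
  -9 * (-2)^1 = 18
  constant: 2
Sum = 16 + 16 + 18 + 2 = 52


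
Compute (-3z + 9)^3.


Expand (-3z + 9)^3 by repeated multiplication:
  (-3z + 9)^2 = 9z^2 - 54z + 81
= -27z^3 + 243z^2 - 729z + 729


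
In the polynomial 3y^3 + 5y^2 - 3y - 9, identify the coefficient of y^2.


Read off the coefficient of y^2: 5


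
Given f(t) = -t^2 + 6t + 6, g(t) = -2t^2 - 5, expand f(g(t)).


Substitute g(t) into f:
f(g(t)) = -1*(-2t^2 - 5)^2 + 6*(-2t^2 - 5) + 6
(-2t^2 - 5)^2 = 4t^4 + 20t^2 + 25
Expand and combine: -4t^4 - 32t^2 - 49


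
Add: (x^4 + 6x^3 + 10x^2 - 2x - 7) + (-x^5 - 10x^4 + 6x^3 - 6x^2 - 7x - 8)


Align terms by degree and add:
  x^4 + 6x^3 + 10x^2 - 2x - 7
  -x^5 - 10x^4 + 6x^3 - 6x^2 - 7x - 8
= -x^5 - 9x^4 + 12x^3 + 4x^2 - 9x - 15


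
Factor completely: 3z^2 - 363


Roots satisfy r1 + r2 = -b/a = 0 and r1*r2 = c/a = -121.
So r1 = 11, r2 = -11.
3z^2 - 363 = 3(z - r1)(z - r2) = 3(z - 11)(z + 11)


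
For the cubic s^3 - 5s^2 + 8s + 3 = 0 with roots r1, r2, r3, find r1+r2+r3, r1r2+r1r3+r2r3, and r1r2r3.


Monic cubic s^3+bs^2+cs+d=0: sum=-b, pairwise sum=c, product=-d.
b=-5, c=8, d=3
r1+r2+r3 = 5
r1r2+r1r3+r2r3 = 8
r1r2r3 = -3


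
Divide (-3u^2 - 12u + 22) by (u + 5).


(-3u^2 - 12u + 22) / (u + 5)
Step 1: -3u * (u + 5) = -3u^2 - 15u; subtract.
Step 2: 3 * (u + 5) = 3u + 15; subtract.
Quotient: -3u + 3, Remainder: 7


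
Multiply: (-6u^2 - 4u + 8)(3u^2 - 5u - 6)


Distribute each term of the first polynomial:
  (-6u^2)(3u^2 - 5u - 6) = -18u^4 + 30u^3 + 36u^2
  (-4u)(3u^2 - 5u - 6) = -12u^3 + 20u^2 + 24u
  (8)(3u^2 - 5u - 6) = 24u^2 - 40u - 48
Sum: -18u^4 + 18u^3 + 80u^2 - 16u - 48


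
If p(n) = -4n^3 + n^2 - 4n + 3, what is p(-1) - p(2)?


p(-1) = 12
p(2) = -33
p(-1) - p(2) = 12 + 33 = 45


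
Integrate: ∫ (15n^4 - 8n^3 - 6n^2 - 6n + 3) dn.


Reverse power rule on each term:
  ∫ 15n^4 dn = 3n^5
  ∫ -8n^3 dn = -2n^4
  ∫ -6n^2 dn = -2n^3
  ∫ -6n dn = -3n^2
  ∫ 3 dn = 3n
F(n) = 3n^5 - 2n^4 - 2n^3 - 3n^2 + 3n + C


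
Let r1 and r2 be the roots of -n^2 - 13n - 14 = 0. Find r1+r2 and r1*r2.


For an^2+bn+c=0: sum = -b/a, product = c/a.
a=-1, b=-13, c=-14
Sum = -(-13)/-1 = -13
Product = (-14)/-1 = 14


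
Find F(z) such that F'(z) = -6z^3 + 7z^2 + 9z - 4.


Reverse power rule on each term:
  ∫ -6z^3 dz = -(3/2)z^4
  ∫ 7z^2 dz = (7/3)z^3
  ∫ 9z dz = (9/2)z^2
  ∫ -4 dz = -4z
F(z) = -(3/2)z^4 + (7/3)z^3 + (9/2)z^2 - 4z + C


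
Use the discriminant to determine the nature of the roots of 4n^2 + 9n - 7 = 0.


D = b^2 - 4ac = (9)^2 - 4(4)(-7) = 81 + 112 = 193
Since D > 0: two distinct irrational roots


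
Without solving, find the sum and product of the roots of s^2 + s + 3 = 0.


For as^2+bs+c=0: sum = -b/a, product = c/a.
a=1, b=1, c=3
Sum = -(1)/1 = -1
Product = (3)/1 = 3


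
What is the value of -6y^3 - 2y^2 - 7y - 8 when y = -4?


Using direct substitution:
  -6 * (-4)^3 = 384
  -2 * (-4)^2 = -32
  -7 * (-4)^1 = 28
  constant: -8
Sum = 384 - 32 + 28 - 8 = 372


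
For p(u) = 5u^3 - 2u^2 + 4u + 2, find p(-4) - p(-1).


p(-4) = -366
p(-1) = -9
p(-4) - p(-1) = -366 + 9 = -357


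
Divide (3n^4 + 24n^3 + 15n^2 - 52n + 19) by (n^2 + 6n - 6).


(3n^4 + 24n^3 + 15n^2 - 52n + 19) / (n^2 + 6n - 6)
Step 1: 3n^2 * (n^2 + 6n - 6) = 3n^4 + 18n^3 - 18n^2; subtract.
Step 2: 6n * (n^2 + 6n - 6) = 6n^3 + 36n^2 - 36n; subtract.
Step 3: -3 * (n^2 + 6n - 6) = -3n^2 - 18n + 18; subtract.
Quotient: 3n^2 + 6n - 3, Remainder: 2n + 1


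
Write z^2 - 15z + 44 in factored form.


Roots satisfy r1 + r2 = -b/a = 15 and r1*r2 = c/a = 44.
So r1 = 11, r2 = 4.
z^2 - 15z + 44 = (z - r1)(z - r2) = (z - 11)(z - 4)


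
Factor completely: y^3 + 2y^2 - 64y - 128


Try integer roots (divisors of -128). y=-2: p(-2)=0.
Divide out (y + 2): quotient is y^2 - 64.
Factor the quadratic: (y + 8)(y - 8)
Result: (y + 2)(y + 8)(y - 8)


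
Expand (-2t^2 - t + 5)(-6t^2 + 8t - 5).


Distribute each term of the first polynomial:
  (-2t^2)(-6t^2 + 8t - 5) = 12t^4 - 16t^3 + 10t^2
  (-t)(-6t^2 + 8t - 5) = 6t^3 - 8t^2 + 5t
  (5)(-6t^2 + 8t - 5) = -30t^2 + 40t - 25
Sum: 12t^4 - 10t^3 - 28t^2 + 45t - 25


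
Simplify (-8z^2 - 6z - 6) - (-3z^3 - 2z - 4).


Distribute the minus sign:
  (-8z^2 - 6z - 6)
- (-3z^3 - 2z - 4)
Negate second polynomial: 3z^3 + 2z + 4
Add: 3z^3 - 8z^2 - 4z - 2


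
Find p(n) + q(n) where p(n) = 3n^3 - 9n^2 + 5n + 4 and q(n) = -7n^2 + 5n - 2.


Align terms by degree and add:
  3n^3 - 9n^2 + 5n + 4
  -7n^2 + 5n - 2
= 3n^3 - 16n^2 + 10n + 2


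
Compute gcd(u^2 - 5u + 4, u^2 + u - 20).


Factor each:
  u^2 - 5u + 4 = (u - 4)(u - 1)
  u^2 + u - 20 = (u - 4)(u + 5)
Common monic factor: u - 4


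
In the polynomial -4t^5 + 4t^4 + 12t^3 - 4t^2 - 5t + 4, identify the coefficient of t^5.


Read off the coefficient of t^5: -4


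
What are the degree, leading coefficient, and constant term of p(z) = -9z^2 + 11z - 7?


Highest power of z is 2, with coefficient -9. Constant term is -7.
Degree = 2, leading coefficient = -9, constant term = -7


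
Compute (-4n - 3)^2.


Expand (-4n - 3)^2 by repeated multiplication:
= 16n^2 + 24n + 9


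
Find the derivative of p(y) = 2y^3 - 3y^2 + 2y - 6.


Apply the power rule term by term:
  d/dy(2y^3) = 6y^2
  d/dy(-3y^2) = -6y
  d/dy(2y) = 2
  d/dy(-6) = 0
p'(y) = 6y^2 - 6y + 2


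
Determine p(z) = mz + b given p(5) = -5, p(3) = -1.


p(z) = mz + b. Using p(5)=-5, p(3)=-1:
m = (-5 + 1)/(5 - 3) = -4/2 = -2
b = -5 - m*(5) = -5 + 10 = 5
p(z) = -2z + 5


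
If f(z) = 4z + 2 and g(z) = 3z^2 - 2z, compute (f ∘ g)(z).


Substitute g(z) into f:
f(g(z)) = 4*(3z^2 - 2z) + 2
Expand and combine: 12z^2 - 8z + 2


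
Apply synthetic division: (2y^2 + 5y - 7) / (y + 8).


Synthetic division with c = -8. Coefficients: 2, 5, -7
Bring down 2.
  2 * -8 = -16; -16 + 5 = -11
  -11 * -8 = 88; 88 - 7 = 81
Quotient: 2y - 11, Remainder: 81


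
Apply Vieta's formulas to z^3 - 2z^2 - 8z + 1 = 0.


Monic cubic z^3+bz^2+cz+d=0: sum=-b, pairwise sum=c, product=-d.
b=-2, c=-8, d=1
r1+r2+r3 = 2
r1r2+r1r3+r2r3 = -8
r1r2r3 = -1


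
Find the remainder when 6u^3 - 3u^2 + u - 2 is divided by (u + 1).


By the Remainder Theorem, the remainder equals p(-1):
  6*(-1)^3 = -6
  -3*(-1)^2 = -3
  1*(-1)^1 = -1
  constant: -2
Sum: -6 - 3 - 1 - 2 = -12


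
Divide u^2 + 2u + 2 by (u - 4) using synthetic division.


Synthetic division with c = 4. Coefficients: 1, 2, 2
Bring down 1.
  1 * 4 = 4; 4 + 2 = 6
  6 * 4 = 24; 24 + 2 = 26
Quotient: u + 6, Remainder: 26


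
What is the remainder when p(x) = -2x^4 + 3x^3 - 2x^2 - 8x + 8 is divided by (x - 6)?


By the Remainder Theorem, the remainder equals p(6):
  -2*(6)^4 = -2592
  3*(6)^3 = 648
  -2*(6)^2 = -72
  -8*(6)^1 = -48
  constant: 8
Sum: -2592 + 648 - 72 - 48 + 8 = -2056


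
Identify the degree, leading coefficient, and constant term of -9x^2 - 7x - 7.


Highest power of x is 2, with coefficient -9. Constant term is -7.
Degree = 2, leading coefficient = -9, constant term = -7


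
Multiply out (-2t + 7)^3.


Expand (-2t + 7)^3 by repeated multiplication:
  (-2t + 7)^2 = 4t^2 - 28t + 49
= -8t^3 + 84t^2 - 294t + 343


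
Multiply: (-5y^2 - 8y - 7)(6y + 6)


Distribute each term of the first polynomial:
  (-5y^2)(6y + 6) = -30y^3 - 30y^2
  (-8y)(6y + 6) = -48y^2 - 48y
  (-7)(6y + 6) = -42y - 42
Sum: -30y^3 - 78y^2 - 90y - 42


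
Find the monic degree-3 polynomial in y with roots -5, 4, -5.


p(y) = (y + 5)(y - 4)(y + 5)
Expand: y^3 + 6y^2 - 15y - 100


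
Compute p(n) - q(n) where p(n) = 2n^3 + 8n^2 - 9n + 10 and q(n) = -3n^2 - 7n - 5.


Distribute the minus sign:
  (2n^3 + 8n^2 - 9n + 10)
- (-3n^2 - 7n - 5)
Negate second polynomial: 3n^2 + 7n + 5
Add: 2n^3 + 11n^2 - 2n + 15


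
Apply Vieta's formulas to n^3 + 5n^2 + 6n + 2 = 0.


Monic cubic n^3+bn^2+cn+d=0: sum=-b, pairwise sum=c, product=-d.
b=5, c=6, d=2
r1+r2+r3 = -5
r1r2+r1r3+r2r3 = 6
r1r2r3 = -2


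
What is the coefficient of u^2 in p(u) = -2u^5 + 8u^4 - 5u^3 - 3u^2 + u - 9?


Read off the coefficient of u^2: -3


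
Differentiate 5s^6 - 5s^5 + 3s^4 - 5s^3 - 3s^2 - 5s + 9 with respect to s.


Apply the power rule term by term:
  d/ds(5s^6) = 30s^5
  d/ds(-5s^5) = -25s^4
  d/ds(3s^4) = 12s^3
  d/ds(-5s^3) = -15s^2
  d/ds(-3s^2) = -6s
  d/ds(-5s) = -5
  d/ds(9) = 0
p'(s) = 30s^5 - 25s^4 + 12s^3 - 15s^2 - 6s - 5


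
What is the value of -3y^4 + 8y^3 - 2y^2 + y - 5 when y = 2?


Using direct substitution:
  -3 * (2)^4 = -48
  8 * (2)^3 = 64
  -2 * (2)^2 = -8
  1 * (2)^1 = 2
  constant: -5
Sum = -48 + 64 - 8 + 2 - 5 = 5


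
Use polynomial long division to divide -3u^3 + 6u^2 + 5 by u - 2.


(-3u^3 + 6u^2 + 5) / (u - 2)
Step 1: -3u^2 * (u - 2) = -3u^3 + 6u^2; subtract.
Step 2: 0 * (u - 2) = 0; subtract.
Step 3: 0 * (u - 2) = 0; subtract.
Quotient: -3u^2, Remainder: 5


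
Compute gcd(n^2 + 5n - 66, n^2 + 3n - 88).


Factor each:
  n^2 + 5n - 66 = (n + 11)(n - 6)
  n^2 + 3n - 88 = (n + 11)(n - 8)
Common monic factor: n + 11


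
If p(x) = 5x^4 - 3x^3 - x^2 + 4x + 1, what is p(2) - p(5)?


p(2) = 61
p(5) = 2746
p(2) - p(5) = 61 - 2746 = -2685


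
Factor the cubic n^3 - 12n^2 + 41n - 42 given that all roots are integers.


Try integer roots (divisors of -42). n=3: p(3)=0.
Divide out (n - 3): quotient is n^2 - 9n + 14.
Factor the quadratic: (n - 2)(n - 7)
Result: (n - 3)(n - 2)(n - 7)


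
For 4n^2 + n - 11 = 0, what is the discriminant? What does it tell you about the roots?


D = b^2 - 4ac = (1)^2 - 4(4)(-11) = 1 + 176 = 177
Since D > 0: two distinct irrational roots


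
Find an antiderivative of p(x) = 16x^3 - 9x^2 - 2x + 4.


Reverse power rule on each term:
  ∫ 16x^3 dx = 4x^4
  ∫ -9x^2 dx = -3x^3
  ∫ -2x dx = -x^2
  ∫ 4 dx = 4x
F(x) = 4x^4 - 3x^3 - x^2 + 4x + C


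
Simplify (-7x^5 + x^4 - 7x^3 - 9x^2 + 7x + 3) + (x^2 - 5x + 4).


Align terms by degree and add:
  -7x^5 + x^4 - 7x^3 - 9x^2 + 7x + 3
+ x^2 - 5x + 4
= -7x^5 + x^4 - 7x^3 - 8x^2 + 2x + 7


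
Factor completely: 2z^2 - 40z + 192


Roots satisfy r1 + r2 = -b/a = 20 and r1*r2 = c/a = 96.
So r1 = 8, r2 = 12.
2z^2 - 40z + 192 = 2(z - r1)(z - r2) = 2(z - 8)(z - 12)


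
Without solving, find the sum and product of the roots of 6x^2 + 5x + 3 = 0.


For ax^2+bx+c=0: sum = -b/a, product = c/a.
a=6, b=5, c=3
Sum = -(5)/6 = -5/6
Product = (3)/6 = 1/2


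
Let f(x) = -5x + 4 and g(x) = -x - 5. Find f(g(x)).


Substitute g(x) into f:
f(g(x)) = -5*(-x - 5) + 4
Expand and combine: 5x + 29


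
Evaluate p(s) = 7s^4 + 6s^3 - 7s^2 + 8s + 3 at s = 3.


Using direct substitution:
  7 * (3)^4 = 567
  6 * (3)^3 = 162
  -7 * (3)^2 = -63
  8 * (3)^1 = 24
  constant: 3
Sum = 567 + 162 - 63 + 24 + 3 = 693


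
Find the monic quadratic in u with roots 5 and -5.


p(u) = (u - 5)(u + 5)
Expand: u^2 - 25


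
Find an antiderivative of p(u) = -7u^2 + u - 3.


Reverse power rule on each term:
  ∫ -7u^2 du = -(7/3)u^3
  ∫ u du = (1/2)u^2
  ∫ -3 du = -3u
F(u) = -(7/3)u^3 + (1/2)u^2 - 3u + C


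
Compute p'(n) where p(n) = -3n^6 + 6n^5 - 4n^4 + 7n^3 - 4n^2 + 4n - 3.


Apply the power rule term by term:
  d/dn(-3n^6) = -18n^5
  d/dn(6n^5) = 30n^4
  d/dn(-4n^4) = -16n^3
  d/dn(7n^3) = 21n^2
  d/dn(-4n^2) = -8n
  d/dn(4n) = 4
  d/dn(-3) = 0
p'(n) = -18n^5 + 30n^4 - 16n^3 + 21n^2 - 8n + 4


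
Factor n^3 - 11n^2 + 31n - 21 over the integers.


Try integer roots (divisors of -21). n=1: p(1)=0.
Divide out (n - 1): quotient is n^2 - 10n + 21.
Factor the quadratic: (n - 7)(n - 3)
Result: (n - 1)(n - 7)(n - 3)


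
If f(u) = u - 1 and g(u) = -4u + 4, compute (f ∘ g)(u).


Substitute g(u) into f:
f(g(u)) = 1*(-4u + 4) + (-1)
Expand and combine: -4u + 3


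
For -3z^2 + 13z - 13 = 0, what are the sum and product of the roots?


For az^2+bz+c=0: sum = -b/a, product = c/a.
a=-3, b=13, c=-13
Sum = -(13)/-3 = 13/3
Product = (-13)/-3 = 13/3


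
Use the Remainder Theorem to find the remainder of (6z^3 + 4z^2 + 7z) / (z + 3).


By the Remainder Theorem, the remainder equals p(-3):
  6*(-3)^3 = -162
  4*(-3)^2 = 36
  7*(-3)^1 = -21
  constant: 0
Sum: -162 + 36 - 21 + 0 = -147


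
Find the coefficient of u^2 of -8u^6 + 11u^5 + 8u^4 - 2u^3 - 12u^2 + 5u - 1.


Read off the coefficient of u^2: -12


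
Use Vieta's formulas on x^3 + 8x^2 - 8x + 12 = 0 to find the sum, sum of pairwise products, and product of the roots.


Monic cubic x^3+bx^2+cx+d=0: sum=-b, pairwise sum=c, product=-d.
b=8, c=-8, d=12
r1+r2+r3 = -8
r1r2+r1r3+r2r3 = -8
r1r2r3 = -12


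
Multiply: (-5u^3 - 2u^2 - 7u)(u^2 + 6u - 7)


Distribute each term of the first polynomial:
  (-5u^3)(u^2 + 6u - 7) = -5u^5 - 30u^4 + 35u^3
  (-2u^2)(u^2 + 6u - 7) = -2u^4 - 12u^3 + 14u^2
  (-7u)(u^2 + 6u - 7) = -7u^3 - 42u^2 + 49u
Sum: -5u^5 - 32u^4 + 16u^3 - 28u^2 + 49u


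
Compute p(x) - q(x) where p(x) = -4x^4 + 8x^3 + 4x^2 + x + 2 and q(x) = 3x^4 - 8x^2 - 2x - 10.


Distribute the minus sign:
  (-4x^4 + 8x^3 + 4x^2 + x + 2)
- (3x^4 - 8x^2 - 2x - 10)
Negate second polynomial: -3x^4 + 8x^2 + 2x + 10
Add: -7x^4 + 8x^3 + 12x^2 + 3x + 12


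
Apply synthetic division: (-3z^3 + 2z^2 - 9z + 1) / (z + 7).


Synthetic division with c = -7. Coefficients: -3, 2, -9, 1
Bring down -3.
  -3 * -7 = 21; 21 + 2 = 23
  23 * -7 = -161; -161 - 9 = -170
  -170 * -7 = 1190; 1190 + 1 = 1191
Quotient: -3z^2 + 23z - 170, Remainder: 1191


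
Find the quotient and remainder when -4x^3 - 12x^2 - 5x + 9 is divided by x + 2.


(-4x^3 - 12x^2 - 5x + 9) / (x + 2)
Step 1: -4x^2 * (x + 2) = -4x^3 - 8x^2; subtract.
Step 2: -4x * (x + 2) = -4x^2 - 8x; subtract.
Step 3: 3 * (x + 2) = 3x + 6; subtract.
Quotient: -4x^2 - 4x + 3, Remainder: 3


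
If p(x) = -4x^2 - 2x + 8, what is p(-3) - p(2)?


p(-3) = -22
p(2) = -12
p(-3) - p(2) = -22 + 12 = -10


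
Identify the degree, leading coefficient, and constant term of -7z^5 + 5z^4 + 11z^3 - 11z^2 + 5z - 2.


Highest power of z is 5, with coefficient -7. Constant term is -2.
Degree = 5, leading coefficient = -7, constant term = -2


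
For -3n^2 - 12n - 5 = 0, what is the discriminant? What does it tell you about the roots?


D = b^2 - 4ac = (-12)^2 - 4(-3)(-5) = 144 - 60 = 84
Since D > 0: two distinct irrational roots


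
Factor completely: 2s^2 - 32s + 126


Roots satisfy r1 + r2 = -b/a = 16 and r1*r2 = c/a = 63.
So r1 = 7, r2 = 9.
2s^2 - 32s + 126 = 2(s - r1)(s - r2) = 2(s - 7)(s - 9)


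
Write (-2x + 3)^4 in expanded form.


Expand (-2x + 3)^4 by repeated multiplication:
  (-2x + 3)^2 = 4x^2 - 12x + 9
  (-2x + 3)^3 = -8x^3 + 36x^2 - 54x + 27
= 16x^4 - 96x^3 + 216x^2 - 216x + 81


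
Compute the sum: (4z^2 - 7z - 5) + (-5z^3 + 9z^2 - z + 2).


Align terms by degree and add:
  4z^2 - 7z - 5
  -5z^3 + 9z^2 - z + 2
= -5z^3 + 13z^2 - 8z - 3


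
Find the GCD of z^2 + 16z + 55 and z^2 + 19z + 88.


Factor each:
  z^2 + 16z + 55 = (z + 11)(z + 5)
  z^2 + 19z + 88 = (z + 11)(z + 8)
Common monic factor: z + 11


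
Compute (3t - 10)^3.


Expand (3t - 10)^3 by repeated multiplication:
  (3t - 10)^2 = 9t^2 - 60t + 100
= 27t^3 - 270t^2 + 900t - 1000


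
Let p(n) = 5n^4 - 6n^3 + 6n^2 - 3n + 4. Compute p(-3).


Using direct substitution:
  5 * (-3)^4 = 405
  -6 * (-3)^3 = 162
  6 * (-3)^2 = 54
  -3 * (-3)^1 = 9
  constant: 4
Sum = 405 + 162 + 54 + 9 + 4 = 634


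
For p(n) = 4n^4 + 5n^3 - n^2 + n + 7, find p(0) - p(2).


p(0) = 7
p(2) = 109
p(0) - p(2) = 7 - 109 = -102
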